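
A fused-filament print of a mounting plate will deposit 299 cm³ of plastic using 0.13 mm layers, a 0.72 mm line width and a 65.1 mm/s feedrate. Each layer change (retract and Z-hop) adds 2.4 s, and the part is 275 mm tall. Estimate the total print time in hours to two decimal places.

Extrusion cross-section = 0.13 × 0.72, so 0.0936 mm².
Path length: 299000 mm³ / 0.0936 mm² → 3194444.4 mm.
Extrusion time = 3194444.4 / 65.1, so 49069.8 s.
Layers = ⌈275/0.13⌉ = 2116.
Z-hop total = 2116 × 2.4, so 5078.4 s.
Total = 49069.8 + 5078.4 = 54148.2 s = 15.04 hours.

15.04 hours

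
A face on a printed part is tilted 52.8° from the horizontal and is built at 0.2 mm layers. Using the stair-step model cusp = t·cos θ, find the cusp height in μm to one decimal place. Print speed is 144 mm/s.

120.9 μm

cos(52.8°) = 0.6046, so cusp = 0.2 × 0.6046 = 0.12092 mm → 120.9 μm.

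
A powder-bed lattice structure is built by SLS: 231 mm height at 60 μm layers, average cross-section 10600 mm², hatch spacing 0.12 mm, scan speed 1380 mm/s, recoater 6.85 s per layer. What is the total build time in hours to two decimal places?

Layer count = ceil(231 / 0.06) = 3850.
Hatch length per layer: 10600 / 0.12 → 88333.3 mm.
Per-layer scan time = 88333.3 / 1380 = 64.0096 s.
Per-layer time: 64.0096 + 6.85 → 70.8596 s.
Total: 3850 × 70.8596 s = 272809.46 s → 75.78 hours.

75.78 hours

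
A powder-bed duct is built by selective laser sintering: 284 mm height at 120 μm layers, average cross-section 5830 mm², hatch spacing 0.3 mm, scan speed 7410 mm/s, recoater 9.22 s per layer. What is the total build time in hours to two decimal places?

Number of layers: 284 / 0.12 → 2367 (rounded up).
Per-layer scan distance = 5830 / 0.3 = 19433.3 mm.
Scan time per layer = 19433.3 / 7410 = 2.6226 s.
Layer cycle: 2.6226 + 9.22 → 11.8426 s.
2367 layers × 11.8426 s/layer = 28031.4342 s, i.e. 7.79 hours.

7.79 hours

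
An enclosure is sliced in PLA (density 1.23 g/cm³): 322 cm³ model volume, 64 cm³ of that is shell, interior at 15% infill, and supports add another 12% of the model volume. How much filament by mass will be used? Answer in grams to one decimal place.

Volume inside the shell = 322 − 64 = 258 cm³.
Infill deposited = 0.15 × 258 = 38.7 cm³.
Support = 0.12 × 322 = 38.64 cm³.
Total printed volume = 64 + 38.7 + 38.64 = 141.34 cm³.
Mass: 141.34 × 1.23 → 173.8482 g.

173.8 g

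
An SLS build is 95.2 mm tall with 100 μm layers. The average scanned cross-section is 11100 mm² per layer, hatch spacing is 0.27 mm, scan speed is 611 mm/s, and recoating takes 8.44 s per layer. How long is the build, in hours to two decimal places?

20.03 hours

Layers = ⌈95.2/0.1⌉ = 952.
Hatch length per layer = 11100 / 0.27 = 41111.1 mm.
Per-layer scan time = 41111.1 / 611 = 67.2849 s.
Per-layer time = 67.2849 + 8.44, so 75.7249 s.
Build time = 952 × 75.7249 = 72090.1048 s = 20.03 hours.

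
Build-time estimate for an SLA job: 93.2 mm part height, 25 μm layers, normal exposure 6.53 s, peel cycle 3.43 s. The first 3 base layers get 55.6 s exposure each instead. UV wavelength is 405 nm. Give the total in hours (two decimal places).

Layers = ⌈93.2/0.025⌉ = 3728.
Base layers = 3 × (55.6 + 3.43) = 177.09 s.
Remaining layers = 3725 × (6.53 + 3.43), so 37101 s.
Total = 177.09 + 37101 = 37278.09 s = 10.36 hours.

10.36 hours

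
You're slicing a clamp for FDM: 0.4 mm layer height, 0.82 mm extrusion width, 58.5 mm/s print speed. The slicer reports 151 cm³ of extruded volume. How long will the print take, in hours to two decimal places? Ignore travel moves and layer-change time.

Extrusion cross-section: 0.4 × 0.82 → 0.328 mm².
Path length: 151000 mm³ / 0.328 mm² → 460365.9 mm.
Time extruding: 460365.9 / 58.5 → 7869.5 s.
Converting: 7869.5 s = 2.19 hours.

2.19 hours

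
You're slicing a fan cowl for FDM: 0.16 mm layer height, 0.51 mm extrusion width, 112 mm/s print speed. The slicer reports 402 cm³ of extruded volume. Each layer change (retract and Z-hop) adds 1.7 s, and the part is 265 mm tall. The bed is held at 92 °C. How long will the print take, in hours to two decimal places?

13.00 hours

Extrusion cross-section: 0.16 × 0.51 → 0.0816 mm².
Path length: 402000 mm³ / 0.0816 mm² → 4926470.6 mm.
Time extruding: 4926470.6 / 112 → 43986.3 s.
Layer count = ceil(265 / 0.16) = 1657.
Z-hop total = 1657 × 1.7, so 2816.9 s.
Altogether 43986.3 + 2816.9 = 46803.2 s, i.e. 13.00 hours.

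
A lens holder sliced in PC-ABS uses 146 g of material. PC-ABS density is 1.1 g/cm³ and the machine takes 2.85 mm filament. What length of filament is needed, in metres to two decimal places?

Extruded volume: 146/1.1 = 132.7273 cm³ (132727.3 mm³).
Filament cross-section = π × (2.85/2)² = 6.3794 mm².
L = V/A = 132727.3/6.3794 = 20805.61 mm → 20.81 m.

20.81 m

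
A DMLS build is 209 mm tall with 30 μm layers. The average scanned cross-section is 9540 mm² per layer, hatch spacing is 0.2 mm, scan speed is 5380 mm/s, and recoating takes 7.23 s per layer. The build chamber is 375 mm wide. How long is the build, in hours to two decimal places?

31.15 hours

Number of layers: 209 / 0.03 → 6967 (rounded up).
Hatch length per layer: 9540 / 0.2 → 47700 mm.
Per-layer scan time = 47700 / 5380 = 8.8662 s.
Per-layer time: 8.8662 + 7.23 → 16.0962 s.
Total: 6967 × 16.0962 s = 112142.2254 s → 31.15 hours.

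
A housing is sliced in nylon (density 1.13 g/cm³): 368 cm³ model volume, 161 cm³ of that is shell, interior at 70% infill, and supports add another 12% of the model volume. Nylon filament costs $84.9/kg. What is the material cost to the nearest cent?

Volume inside the shell = 368 − 161 = 207 cm³.
Deposited infill = 0.70 × 207, so 144.9 cm³.
Support: 0.12 × 368 → 44.16 cm³.
Total extruded: 161 + 144.9 + 44.16 → 350.06 cm³.
Mass = 350.06 × 1.13, so 395.5678 g.
Cost = 395.5678 g / 1000 × $84.9/kg = $33.58.

$33.58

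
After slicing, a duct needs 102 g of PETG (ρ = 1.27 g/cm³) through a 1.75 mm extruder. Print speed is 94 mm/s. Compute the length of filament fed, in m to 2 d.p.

Extruded volume: 102/1.27 = 80.315 cm³ (80315 mm³).
Filament cross-section = π × (1.75/2)² = 2.4053 mm².
L = V/A = 80315/2.4053 = 33390.85 mm → 33.39 m.

33.39 m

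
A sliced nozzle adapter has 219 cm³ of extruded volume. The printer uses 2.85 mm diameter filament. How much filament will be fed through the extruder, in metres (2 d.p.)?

Cross-section of 2.85 mm filament: π·(2.85/2)² = 6.3794 mm².
L = 219000 mm³ / 6.3794 mm² = 34329.25 mm, i.e. 34.33 m.

34.33 m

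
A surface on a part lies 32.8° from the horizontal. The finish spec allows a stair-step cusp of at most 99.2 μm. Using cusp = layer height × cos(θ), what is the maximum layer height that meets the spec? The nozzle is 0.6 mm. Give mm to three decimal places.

t = h_c / cos θ = 0.0992 / 0.8406 = 0.118 mm.

0.118 mm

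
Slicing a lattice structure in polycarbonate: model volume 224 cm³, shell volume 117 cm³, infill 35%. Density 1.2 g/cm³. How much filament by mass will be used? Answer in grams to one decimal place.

Infill region = 224 − 117, so 107 cm³.
Deposited infill = 0.35 × 107 = 37.45 cm³.
Total printed volume: 117 + 37.45 → 154.45 cm³.
Mass = 154.45 × 1.2, so 185.34 g.

185.3 g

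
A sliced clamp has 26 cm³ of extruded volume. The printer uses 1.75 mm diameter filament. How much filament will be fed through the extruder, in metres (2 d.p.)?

10.81 m

Cross-section of 1.75 mm filament: π·(1.75/2)² = 2.4053 mm².
L = 26000 mm³ / 2.4053 mm² = 10809.46 mm, i.e. 10.81 m.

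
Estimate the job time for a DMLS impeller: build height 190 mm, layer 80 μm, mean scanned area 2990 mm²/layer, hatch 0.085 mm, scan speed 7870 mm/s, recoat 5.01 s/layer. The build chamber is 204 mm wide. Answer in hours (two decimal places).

Layer count = ceil(190 / 0.08) = 2375.
Scan path per layer = 2990 / 0.085 = 35176.5 mm.
Scan time per layer = 35176.5 / 7870 = 4.4697 s.
Layer cycle = 4.4697 + 5.01, so 9.4797 s.
Build time = 2375 × 9.4797 = 22514.2875 s = 6.25 hours.

6.25 hours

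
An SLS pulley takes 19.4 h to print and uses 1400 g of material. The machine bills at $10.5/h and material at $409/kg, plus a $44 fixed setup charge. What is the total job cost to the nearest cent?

$820.30

Time charge = 10.5 × 19.4 = $203.70.
Material charge: 409 × 1400/1000 → $572.60.
Adding setup: 203.70 + 572.60 + 44 → $820.30.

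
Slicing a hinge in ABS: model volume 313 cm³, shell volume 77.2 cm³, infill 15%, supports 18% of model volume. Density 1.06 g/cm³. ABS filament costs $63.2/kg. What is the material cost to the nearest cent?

$11.32

Volume inside the shell: 313 − 77.2 → 235.8 cm³.
Infill volume = 0.15 × 235.8 = 35.37 cm³.
Support = 0.18 × 313 = 56.34 cm³.
Deposited volume = 77.2 + 35.37 + 56.34 = 168.91 cm³.
Mass = 168.91 × 1.06 = 179.0446 g.
Cost = 179.0446 g / 1000 × $63.2/kg = $11.32.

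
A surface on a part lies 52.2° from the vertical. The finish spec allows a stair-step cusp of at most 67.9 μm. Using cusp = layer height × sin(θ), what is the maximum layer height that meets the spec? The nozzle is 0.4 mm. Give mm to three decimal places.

Layer height = cusp / sin(52.2°) = 0.0679 / 0.7902 = 0.086 mm.

0.086 mm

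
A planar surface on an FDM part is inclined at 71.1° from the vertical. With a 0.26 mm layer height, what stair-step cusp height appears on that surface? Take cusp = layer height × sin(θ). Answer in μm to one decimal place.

h_c = t·sin θ = 0.26 × 0.9461 = 0.245986 mm (246.0 μm).

246.0 μm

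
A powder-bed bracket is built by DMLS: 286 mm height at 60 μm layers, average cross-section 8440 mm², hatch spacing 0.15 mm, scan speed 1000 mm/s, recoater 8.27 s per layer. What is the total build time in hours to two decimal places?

Layers = ⌈286/0.06⌉ = 4767.
Hatch length per layer: 8440 / 0.15 → 56266.7 mm.
Per-layer scan time: 56266.7 / 1000 → 56.2667 s.
Per-layer time = 56.2667 + 8.27, so 64.5367 s.
Build time = 4767 × 64.5367 = 307646.4489 s = 85.46 hours.

85.46 hours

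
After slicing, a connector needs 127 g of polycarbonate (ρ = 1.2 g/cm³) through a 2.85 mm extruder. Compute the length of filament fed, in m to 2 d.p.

16.59 m

Extruded volume: 127/1.2 = 105.8333 cm³ (105833.3 mm³).
Filament cross-section = π × (2.85/2)² = 6.3794 mm².
Length = 105833.3 / 6.3794 = 16589.85 mm = 16.59 m.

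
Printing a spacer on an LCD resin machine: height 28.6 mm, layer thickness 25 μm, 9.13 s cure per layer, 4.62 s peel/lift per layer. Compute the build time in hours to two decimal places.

4.37 hours

Layer count = ceil(28.6 / 0.025) = 1144.
Cycle time = 9.13 + 4.62 = 13.75 s.
Total = 1144 × 13.75 = 15730 s = 4.37 hours.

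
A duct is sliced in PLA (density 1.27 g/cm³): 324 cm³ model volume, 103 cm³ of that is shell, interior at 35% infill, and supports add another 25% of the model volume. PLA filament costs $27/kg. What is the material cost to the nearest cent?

$8.96

Interior volume: 324 − 103 → 221 cm³.
Deposited infill = 0.35 × 221, so 77.35 cm³.
Support = 0.25 × 324 = 81 cm³.
Total extruded = 103 + 77.35 + 81 = 261.35 cm³.
Mass: 261.35 × 1.27 → 331.9145 g.
Cost = 331.9145 g / 1000 × $27/kg = $8.96.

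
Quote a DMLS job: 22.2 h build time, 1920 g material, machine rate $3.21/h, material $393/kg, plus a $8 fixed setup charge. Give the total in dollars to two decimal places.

Time charge: 3.21 × 22.2 → $71.262.
Material cost = 393 × 1920/1000, so $754.56.
Adding setup: 71.262 + 754.56 + 8 → 833.822 ≈ $833.82.

$833.82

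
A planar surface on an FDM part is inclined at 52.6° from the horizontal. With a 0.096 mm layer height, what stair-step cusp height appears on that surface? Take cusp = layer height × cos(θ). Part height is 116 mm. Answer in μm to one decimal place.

58.3 μm

h_c = t·cos θ = 0.096 × 0.6074 = 0.05831 mm (58.3 μm).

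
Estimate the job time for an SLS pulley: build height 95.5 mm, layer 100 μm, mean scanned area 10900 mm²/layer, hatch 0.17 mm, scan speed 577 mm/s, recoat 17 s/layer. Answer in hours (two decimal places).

33.99 hours

Layers = ⌈95.5/0.1⌉ = 955.
Per-layer scan distance: 10900 / 0.17 → 64117.6 mm.
Scan time per layer = 64117.6 / 577 = 111.1224 s.
Time per layer = 111.1224 + 17 = 128.1224 s.
Build time = 955 × 128.1224 = 122356.892 s = 33.99 hours.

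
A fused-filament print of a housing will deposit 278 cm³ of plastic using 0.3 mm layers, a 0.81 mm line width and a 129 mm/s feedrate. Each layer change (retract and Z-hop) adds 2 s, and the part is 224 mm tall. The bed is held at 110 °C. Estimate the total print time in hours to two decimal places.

2.88 hours

Bead cross-section: 0.3 × 0.81 → 0.243 mm².
Total extruded path = 278000/0.243 = 1144032.9 mm.
Time extruding: 1144032.9 / 129 → 8868.5 s.
Number of layers: 224 / 0.3 → 747 (rounded up).
Layer-change overhead = 747 × 2 = 1494 s.
Total = 8868.5 + 1494 = 10362.5 s = 2.88 hours.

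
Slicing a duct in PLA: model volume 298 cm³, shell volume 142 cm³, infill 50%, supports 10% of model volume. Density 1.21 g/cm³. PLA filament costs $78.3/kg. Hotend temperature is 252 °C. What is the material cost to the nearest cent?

Infill region = 298 − 142, so 156 cm³.
Deposited infill: 0.50 × 156 → 78 cm³.
Support = 0.10 × 298 = 29.8 cm³.
Total extruded = 142 + 78 + 29.8 = 249.8 cm³.
Mass: 249.8 × 1.21 → 302.258 g.
Cost = 302.258 g / 1000 × $78.3/kg = $23.67.

$23.67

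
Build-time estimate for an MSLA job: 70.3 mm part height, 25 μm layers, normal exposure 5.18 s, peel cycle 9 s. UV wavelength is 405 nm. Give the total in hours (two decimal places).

Number of layers: 70.3 / 0.025 → 2812 (rounded up).
Per-layer time: 5.18 + 9 → 14.18 s.
Build time: 2812 × 14.18 s = 39874.16 s, i.e. 11.08 hours.

11.08 hours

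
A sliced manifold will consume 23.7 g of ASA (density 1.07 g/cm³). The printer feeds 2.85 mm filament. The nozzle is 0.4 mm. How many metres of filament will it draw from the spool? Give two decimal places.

Extruded volume: 23.7/1.07 = 22.1495 cm³ (22149.5 mm³).
A = π r² = π × 1.425² = 6.3794 mm².
L = V/A = 22149.5/6.3794 = 3472.03 mm → 3.47 m.

3.47 m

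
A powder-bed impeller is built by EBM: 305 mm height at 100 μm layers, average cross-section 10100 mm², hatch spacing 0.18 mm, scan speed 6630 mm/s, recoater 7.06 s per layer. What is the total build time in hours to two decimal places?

Layers = ⌈305/0.1⌉ = 3050.
Scan path per layer = 10100 / 0.18 = 56111.1 mm.
Scan time per layer = 56111.1 / 6630, so 8.4632 s.
Layer cycle: 8.4632 + 7.06 → 15.5232 s.
Total: 3050 × 15.5232 s = 47345.76 s → 13.15 hours.

13.15 hours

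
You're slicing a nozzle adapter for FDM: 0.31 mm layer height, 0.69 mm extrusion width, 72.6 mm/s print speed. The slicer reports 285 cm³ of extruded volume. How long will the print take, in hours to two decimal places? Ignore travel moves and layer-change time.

5.10 hours

Bead cross-section = 0.31 × 0.69 = 0.2139 mm².
Total extruded path = 285000/0.2139 = 1332398.3 mm.
Print-move time = 1332398.3 / 72.6, so 18352.6 s.
18352.6 s = 5.10 hours.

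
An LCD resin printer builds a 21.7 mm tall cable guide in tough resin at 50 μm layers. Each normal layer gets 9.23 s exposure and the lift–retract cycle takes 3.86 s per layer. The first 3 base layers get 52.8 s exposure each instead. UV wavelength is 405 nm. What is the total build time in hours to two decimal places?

1.61 hours

Layer count = ceil(21.7 / 0.05) = 434.
Bottom layers = 3 × (52.8 + 3.86) = 169.98 s.
Regular layers = 431 × (9.23 + 3.86), so 5641.79 s.
Total = 169.98 + 5641.79 = 5811.77 s = 1.61 hours.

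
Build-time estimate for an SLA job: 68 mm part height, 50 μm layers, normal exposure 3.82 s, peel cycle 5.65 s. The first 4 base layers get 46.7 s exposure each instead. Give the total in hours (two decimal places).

Layer count = ceil(68 / 0.05) = 1360.
Burn-in layers: 4 × (46.7 + 5.65) → 209.4 s.
Normal layers = 1356 × (3.82 + 5.65), so 12841.32 s.
Sum: 209.4 + 12841.32 = 13050.72 s → 3.63 hours.

3.63 hours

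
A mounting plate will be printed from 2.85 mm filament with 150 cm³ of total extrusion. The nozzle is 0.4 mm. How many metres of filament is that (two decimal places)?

Cross-section of 2.85 mm filament: π·(2.85/2)² = 6.3794 mm².
L = 150000 mm³ / 6.3794 mm² = 23513.18 mm, i.e. 23.51 m.

23.51 m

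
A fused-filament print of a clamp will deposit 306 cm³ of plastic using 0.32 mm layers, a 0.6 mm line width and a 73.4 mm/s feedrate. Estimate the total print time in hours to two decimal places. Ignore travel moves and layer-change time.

6.03 hours

Line area = 0.32 × 0.6, so 0.192 mm².
Path length: 306000 mm³ / 0.192 mm² → 1593750 mm.
Time extruding: 1593750 / 73.4 → 21713.2 s.
In the requested units: 21713.2 s = 6.03 hours.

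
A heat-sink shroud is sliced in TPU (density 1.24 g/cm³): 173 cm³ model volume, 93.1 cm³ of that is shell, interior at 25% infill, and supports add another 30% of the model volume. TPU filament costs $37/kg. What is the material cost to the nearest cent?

$7.57

Infill region = 173 − 93.1, so 79.9 cm³.
Infill volume = 0.25 × 79.9 = 19.975 cm³.
Support = 0.30 × 173 = 51.9 cm³.
Total extruded = 93.1 + 19.975 + 51.9, so 164.975 cm³.
Mass: 164.975 × 1.24 → 204.569 g.
Cost = 204.569 g / 1000 × $37/kg = $7.57.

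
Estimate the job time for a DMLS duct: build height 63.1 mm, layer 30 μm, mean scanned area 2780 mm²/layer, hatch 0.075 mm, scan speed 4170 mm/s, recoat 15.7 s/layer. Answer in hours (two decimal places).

14.37 hours

Number of layers: 63.1 / 0.03 → 2104 (rounded up).
Per-layer scan distance: 2780 / 0.075 → 37066.7 mm.
Per-layer scan time: 37066.7 / 4170 → 8.8889 s.
Layer cycle: 8.8889 + 15.7 → 24.5889 s.
Build time = 2104 × 24.5889 = 51735.0456 s = 14.37 hours.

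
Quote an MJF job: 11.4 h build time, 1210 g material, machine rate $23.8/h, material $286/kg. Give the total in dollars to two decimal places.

Time charge: 23.8 × 11.4 → $271.32.
Feedstock cost: 286 × 1210/1000 → $346.06.
Total = 271.32 + 346.06 = $617.38.

$617.38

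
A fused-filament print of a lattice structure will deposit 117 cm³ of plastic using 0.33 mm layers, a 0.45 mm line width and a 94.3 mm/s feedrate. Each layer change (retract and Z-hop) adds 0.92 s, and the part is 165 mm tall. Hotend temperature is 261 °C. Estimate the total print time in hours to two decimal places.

Bead cross-section = 0.33 × 0.45, so 0.1485 mm².
Toolpath length = 117 cm³ / 0.1485 mm² = 117000 / 0.1485 = 787878.8 mm.
Print-move time = 787878.8 / 94.3 = 8355 s.
Layers = ⌈165/0.33⌉ = 500.
Z-hop total = 500 × 0.92, so 460 s.
Altogether 8355 + 460 = 8815 s, i.e. 2.45 hours.

2.45 hours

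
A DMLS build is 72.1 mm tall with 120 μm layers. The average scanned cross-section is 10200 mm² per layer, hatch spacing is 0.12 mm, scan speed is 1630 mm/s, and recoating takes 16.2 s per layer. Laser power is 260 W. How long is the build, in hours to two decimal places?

11.41 hours

Number of layers: 72.1 / 0.12 → 601 (rounded up).
Hatch length per layer = 10200 / 0.12, so 85000 mm.
Laser time per layer: 85000 / 1630 → 52.1472 s.
Per-layer time: 52.1472 + 16.2 → 68.3472 s.
601 layers × 68.3472 s/layer = 41076.6672 s, i.e. 11.41 hours.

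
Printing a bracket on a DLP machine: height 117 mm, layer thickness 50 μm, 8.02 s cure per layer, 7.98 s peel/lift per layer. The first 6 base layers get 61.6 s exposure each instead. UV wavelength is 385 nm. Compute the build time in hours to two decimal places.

10.49 hours

Layer count = ceil(117 / 0.05) = 2340.
Burn-in layers: 6 × (61.6 + 7.98) → 417.48 s.
Regular layers = 2334 × (8.02 + 7.98) = 37344 s.
Total = 417.48 + 37344 = 37761.48 s = 10.49 hours.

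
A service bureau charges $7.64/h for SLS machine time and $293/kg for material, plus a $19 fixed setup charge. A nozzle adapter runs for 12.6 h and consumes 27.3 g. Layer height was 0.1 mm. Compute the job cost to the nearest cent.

$123.26

Machine-time cost = 7.64 × 12.6 = $96.264.
Feedstock cost = 293 × 27.3/1000, so $7.9989.
Total = 96.264 + 7.9989 + 19 = 123.2629 ≈ $123.26.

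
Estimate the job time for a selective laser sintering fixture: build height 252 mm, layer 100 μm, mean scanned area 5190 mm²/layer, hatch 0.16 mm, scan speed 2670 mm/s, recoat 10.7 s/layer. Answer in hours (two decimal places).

15.99 hours

Number of layers: 252 / 0.1 → 2520 (rounded up).
Per-layer scan distance = 5190 / 0.16 = 32437.5 mm.
Laser time per layer = 32437.5 / 2670, so 12.1489 s.
Time per layer = 12.1489 + 10.7 = 22.8489 s.
Build time = 2520 × 22.8489 = 57579.228 s = 15.99 hours.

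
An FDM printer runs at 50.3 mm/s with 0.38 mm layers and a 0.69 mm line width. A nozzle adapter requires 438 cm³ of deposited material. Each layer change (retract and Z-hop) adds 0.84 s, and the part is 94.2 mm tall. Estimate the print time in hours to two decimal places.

9.28 hours

Line area = 0.38 × 0.69, so 0.2622 mm².
Toolpath length = 438 cm³ / 0.2622 mm² = 438000 / 0.2622 = 1670480.5 mm.
Time extruding = 1670480.5 / 50.3 = 33210.3 s.
Number of layers: 94.2 / 0.38 → 248 (rounded up).
Non-print overhead = 248 × 0.84 = 208.32 s.
Total = 33210.3 + 208.32 = 33418.62 s = 9.28 hours.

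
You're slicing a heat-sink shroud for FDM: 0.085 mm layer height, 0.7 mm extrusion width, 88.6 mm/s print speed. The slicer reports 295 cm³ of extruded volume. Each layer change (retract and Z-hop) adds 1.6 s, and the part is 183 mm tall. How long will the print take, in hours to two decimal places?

16.50 hours

Extrusion cross-section = 0.085 × 0.7, so 0.0595 mm².
Path length: 295000 mm³ / 0.0595 mm² → 4957983.2 mm.
Extrusion time = 4957983.2 / 88.6 = 55959.2 s.
Number of layers: 183 / 0.085 → 2153 (rounded up).
Layer-change overhead: 2153 × 1.6 → 3444.8 s.
Total = 55959.2 + 3444.8 = 59404 s = 16.50 hours.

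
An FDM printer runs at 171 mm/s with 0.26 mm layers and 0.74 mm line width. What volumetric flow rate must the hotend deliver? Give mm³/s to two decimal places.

A = 0.26 × 0.74, so 0.1924 mm².
Q = v·A = 171 × 0.1924 = 32.90 mm³/s.

32.90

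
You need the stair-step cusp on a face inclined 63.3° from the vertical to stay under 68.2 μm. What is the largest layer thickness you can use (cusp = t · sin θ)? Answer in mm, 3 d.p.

0.076 mm

sin(63.3°) = 0.8934; t_max = 0.0682/0.8934 = 0.076 mm.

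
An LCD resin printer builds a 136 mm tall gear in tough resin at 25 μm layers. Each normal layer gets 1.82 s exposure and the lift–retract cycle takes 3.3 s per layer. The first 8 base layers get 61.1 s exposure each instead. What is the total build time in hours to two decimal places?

Number of layers: 136 / 0.025 → 5440 (rounded up).
Burn-in layers: 8 × (61.1 + 3.3) → 515.2 s.
Regular layers: 5432 × (1.82 + 3.3) → 27811.84 s.
Total = 515.2 + 27811.84 = 28327.04 s = 7.87 hours.

7.87 hours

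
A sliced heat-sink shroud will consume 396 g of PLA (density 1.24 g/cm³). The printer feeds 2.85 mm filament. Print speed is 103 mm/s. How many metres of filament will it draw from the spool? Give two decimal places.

Volume = 396 g / 1.24 g·cm⁻³ = 319.3548 cm³ = 319354.8 mm³.
Cross-section of 2.85 mm filament: π·(2.85/2)² = 6.3794 mm².
L = V/A = 319354.8/6.3794 = 50060.32 mm → 50.06 m.

50.06 m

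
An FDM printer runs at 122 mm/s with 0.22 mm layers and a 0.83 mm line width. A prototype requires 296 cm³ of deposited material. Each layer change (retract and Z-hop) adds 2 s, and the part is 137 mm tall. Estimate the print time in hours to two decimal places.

4.04 hours

Bead cross-section = 0.22 × 0.83 = 0.1826 mm².
Total extruded path = 296000/0.1826 = 1621029.6 mm.
Extrusion time = 1621029.6 / 122 = 13287.1 s.
Layer count = ceil(137 / 0.22) = 623.
Z-hop total = 623 × 2, so 1246 s.
Total = 13287.1 + 1246 = 14533.1 s = 4.04 hours.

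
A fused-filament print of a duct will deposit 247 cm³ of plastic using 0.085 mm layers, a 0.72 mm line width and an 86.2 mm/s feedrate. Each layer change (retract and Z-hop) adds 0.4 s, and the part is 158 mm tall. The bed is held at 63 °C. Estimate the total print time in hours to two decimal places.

Extrusion cross-section = 0.085 × 0.72, so 0.0612 mm².
Toolpath length = 247 cm³ / 0.0612 mm² = 247000 / 0.0612 = 4035947.7 mm.
Print-move time: 4035947.7 / 86.2 → 46820.7 s.
Number of layers: 158 / 0.085 → 1859 (rounded up).
Z-hop total = 1859 × 0.4 = 743.6 s.
Altogether 46820.7 + 743.6 = 47564.3 s, i.e. 13.21 hours.

13.21 hours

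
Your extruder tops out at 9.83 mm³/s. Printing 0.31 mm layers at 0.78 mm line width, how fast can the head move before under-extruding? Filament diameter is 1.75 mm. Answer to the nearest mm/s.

41 mm/s

Bead cross-section = 0.31 × 0.78 = 0.2418 mm².
v_max = Q/A = 9.83/0.2418 = 40.65 mm/s → 41 mm/s.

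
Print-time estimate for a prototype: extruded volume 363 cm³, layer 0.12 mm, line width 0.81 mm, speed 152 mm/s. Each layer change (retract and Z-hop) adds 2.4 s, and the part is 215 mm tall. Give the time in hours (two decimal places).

8.02 hours

Bead cross-section = 0.12 × 0.81, so 0.0972 mm².
Path length: 363000 mm³ / 0.0972 mm² → 3734567.9 mm.
Time extruding = 3734567.9 / 152 = 24569.5 s.
Layer count = ceil(215 / 0.12) = 1792.
Non-print overhead: 1792 × 2.4 → 4300.8 s.
Total = 24569.5 + 4300.8 = 28870.3 s = 8.02 hours.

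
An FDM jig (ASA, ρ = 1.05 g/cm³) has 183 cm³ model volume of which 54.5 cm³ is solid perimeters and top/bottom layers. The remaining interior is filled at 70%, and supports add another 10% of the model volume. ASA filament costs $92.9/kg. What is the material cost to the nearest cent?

$15.88

Volume inside the shell = 183 − 54.5 = 128.5 cm³.
Deposited infill = 0.70 × 128.5, so 89.95 cm³.
Support: 0.10 × 183 → 18.3 cm³.
Deposited volume = 54.5 + 89.95 + 18.3, so 162.75 cm³.
Mass: 162.75 × 1.05 → 170.8875 g.
At $92.9/kg: 170.8875/1000 × 92.9 = $15.88.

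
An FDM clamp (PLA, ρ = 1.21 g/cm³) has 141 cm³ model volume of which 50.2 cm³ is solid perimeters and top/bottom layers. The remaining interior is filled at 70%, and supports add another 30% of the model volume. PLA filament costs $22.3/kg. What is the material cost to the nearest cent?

$4.21

Volume inside the shell: 141 − 50.2 → 90.8 cm³.
Deposited infill = 0.70 × 90.8, so 63.56 cm³.
Support: 0.30 × 141 → 42.3 cm³.
Deposited volume: 50.2 + 63.56 + 42.3 → 156.06 cm³.
Mass = 156.06 × 1.21, so 188.8326 g.
At $22.3/kg: 188.8326/1000 × 22.3 = $4.21.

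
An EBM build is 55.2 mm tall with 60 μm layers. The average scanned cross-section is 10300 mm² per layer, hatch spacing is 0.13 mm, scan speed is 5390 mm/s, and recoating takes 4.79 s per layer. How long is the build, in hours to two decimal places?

4.98 hours

Layer count = ceil(55.2 / 0.06) = 920.
Per-layer scan distance = 10300 / 0.13, so 79230.8 mm.
Scan time per layer = 79230.8 / 5390, so 14.6996 s.
Layer cycle = 14.6996 + 4.79 = 19.4896 s.
Build time = 920 × 19.4896 = 17930.432 s = 4.98 hours.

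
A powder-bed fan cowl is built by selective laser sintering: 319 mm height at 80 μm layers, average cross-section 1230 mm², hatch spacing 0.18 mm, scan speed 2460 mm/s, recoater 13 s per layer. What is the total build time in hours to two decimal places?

Layer count = ceil(319 / 0.08) = 3988.
Scan path per layer = 1230 / 0.18, so 6833.3 mm.
Scan time per layer: 6833.3 / 2460 → 2.7778 s.
Per-layer time = 2.7778 + 13 = 15.7778 s.
Build time = 3988 × 15.7778 = 62921.8664 s = 17.48 hours.

17.48 hours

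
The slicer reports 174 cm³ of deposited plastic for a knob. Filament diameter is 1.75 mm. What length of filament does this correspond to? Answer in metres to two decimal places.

A = π r² = π × 0.875² = 2.4053 mm².
Length = 174 cm³ / 2.4053 mm² = 174000 / 2.4053 = 72340.25 mm = 72.34 m.

72.34 m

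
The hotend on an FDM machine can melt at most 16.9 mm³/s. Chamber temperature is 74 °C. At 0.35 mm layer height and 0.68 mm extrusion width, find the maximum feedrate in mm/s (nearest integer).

Extrusion cross-section = 0.35 × 0.68 = 0.238 mm².
Max speed = 16.9 / 0.238 = 71.01 ≈ 71 mm/s.

71 mm/s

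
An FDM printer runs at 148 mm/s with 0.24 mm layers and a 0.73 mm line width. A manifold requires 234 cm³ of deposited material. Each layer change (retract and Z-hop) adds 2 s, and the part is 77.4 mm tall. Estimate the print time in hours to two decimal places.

2.69 hours

Bead cross-section: 0.24 × 0.73 → 0.1752 mm².
Total extruded path = 234000/0.1752 = 1335616.4 mm.
Time extruding = 1335616.4 / 148 = 9024.4 s.
Layer count = ceil(77.4 / 0.24) = 323.
Z-hop total = 323 × 2 = 646 s.
Total = 9024.4 + 646 = 9670.4 s = 2.69 hours.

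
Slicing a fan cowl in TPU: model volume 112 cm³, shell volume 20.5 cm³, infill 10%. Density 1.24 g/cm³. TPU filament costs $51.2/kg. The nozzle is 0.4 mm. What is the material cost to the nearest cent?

Infill region = 112 − 20.5, so 91.5 cm³.
Infill deposited = 0.10 × 91.5 = 9.15 cm³.
Total printed volume = 20.5 + 9.15 = 29.65 cm³.
Mass = 29.65 × 1.24 = 36.766 g.
Cost = 36.766 g / 1000 × $51.2/kg = $1.88.

$1.88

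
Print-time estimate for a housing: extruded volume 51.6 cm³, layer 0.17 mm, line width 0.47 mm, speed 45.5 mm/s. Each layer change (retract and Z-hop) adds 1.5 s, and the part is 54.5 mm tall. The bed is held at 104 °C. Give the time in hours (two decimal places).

4.08 hours

Bead cross-section: 0.17 × 0.47 → 0.0799 mm².
Path length: 51600 mm³ / 0.0799 mm² → 645807.3 mm.
Print-move time = 645807.3 / 45.5 = 14193.6 s.
Number of layers: 54.5 / 0.17 → 321 (rounded up).
Non-print overhead: 321 × 1.5 → 481.5 s.
Total = 14193.6 + 481.5 = 14675.1 s = 4.08 hours.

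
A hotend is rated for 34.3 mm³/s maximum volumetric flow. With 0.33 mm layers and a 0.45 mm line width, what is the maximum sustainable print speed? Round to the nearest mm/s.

231 mm/s

Extrusion cross-section: 0.33 × 0.45 → 0.1485 mm².
v_max = Q/A = 34.3/0.1485 = 230.98 mm/s → 231 mm/s.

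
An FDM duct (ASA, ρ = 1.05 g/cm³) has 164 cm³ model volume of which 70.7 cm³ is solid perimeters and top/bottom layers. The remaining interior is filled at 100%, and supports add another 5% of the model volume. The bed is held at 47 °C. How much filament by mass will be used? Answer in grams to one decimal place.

180.8 g

Infill region: 164 − 70.7 → 93.3 cm³.
Deposited infill = 1.00 × 93.3, so 93.3 cm³.
Support = 0.05 × 164 = 8.2 cm³.
Total printed volume = 70.7 + 93.3 + 8.2, so 172.2 cm³.
Mass = 172.2 × 1.05 = 180.81 g.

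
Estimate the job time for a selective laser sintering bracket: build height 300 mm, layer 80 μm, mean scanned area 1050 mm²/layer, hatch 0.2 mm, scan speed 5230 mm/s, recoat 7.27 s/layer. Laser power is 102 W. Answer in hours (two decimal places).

Layer count = ceil(300 / 0.08) = 3750.
Per-layer scan distance: 1050 / 0.2 → 5250 mm.
Scan time per layer = 5250 / 5230 = 1.0038 s.
Per-layer time = 1.0038 + 7.27 = 8.2738 s.
Build time = 3750 × 8.2738 = 31026.75 s = 8.62 hours.

8.62 hours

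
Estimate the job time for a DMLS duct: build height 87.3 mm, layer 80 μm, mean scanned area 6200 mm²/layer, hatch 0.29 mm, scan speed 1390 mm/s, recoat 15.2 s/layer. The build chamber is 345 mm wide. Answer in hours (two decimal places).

9.28 hours

Layers = ⌈87.3/0.08⌉ = 1092.
Scan path per layer = 6200 / 0.29 = 21379.3 mm.
Laser time per layer = 21379.3 / 1390 = 15.3808 s.
Per-layer time = 15.3808 + 15.2, so 30.5808 s.
Build time = 1092 × 30.5808 = 33394.2336 s = 9.28 hours.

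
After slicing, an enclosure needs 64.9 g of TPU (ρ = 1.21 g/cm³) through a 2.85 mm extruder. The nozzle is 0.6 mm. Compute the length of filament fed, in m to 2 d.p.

Volume = 64.9 g / 1.21 g·cm⁻³ = 53.6364 cm³ = 53636.4 mm³.
Filament cross-section = π × (2.85/2)² = 6.3794 mm².
Length = 53636.4 / 6.3794 = 8407.75 mm = 8.41 m.

8.41 m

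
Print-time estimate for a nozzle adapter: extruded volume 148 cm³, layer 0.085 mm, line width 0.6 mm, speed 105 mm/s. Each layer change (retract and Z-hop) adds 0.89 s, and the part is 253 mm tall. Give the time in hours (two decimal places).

Line area: 0.085 × 0.6 → 0.051 mm².
Toolpath length = 148 cm³ / 0.051 mm² = 148000 / 0.051 = 2901960.8 mm.
Time extruding = 2901960.8 / 105 = 27637.7 s.
Number of layers: 253 / 0.085 → 2977 (rounded up).
Non-print overhead: 2977 × 0.89 → 2649.53 s.
Altogether 27637.7 + 2649.53 = 30287.23 s, i.e. 8.41 hours.

8.41 hours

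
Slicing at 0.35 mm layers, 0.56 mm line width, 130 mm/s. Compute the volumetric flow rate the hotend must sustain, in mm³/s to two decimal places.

Bead cross-section: 0.35 × 0.56 → 0.196 mm².
Q = v·A = 130 × 0.196 = 25.48 mm³/s.

25.48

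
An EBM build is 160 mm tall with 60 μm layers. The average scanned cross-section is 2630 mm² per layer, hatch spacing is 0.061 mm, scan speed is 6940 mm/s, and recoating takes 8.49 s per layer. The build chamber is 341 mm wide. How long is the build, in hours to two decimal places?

10.89 hours

Layers = ⌈160/0.06⌉ = 2667.
Hatch length per layer = 2630 / 0.061 = 43114.8 mm.
Scan time per layer: 43114.8 / 6940 → 6.2125 s.
Layer cycle = 6.2125 + 8.49, so 14.7025 s.
Build time = 2667 × 14.7025 = 39211.5675 s = 10.89 hours.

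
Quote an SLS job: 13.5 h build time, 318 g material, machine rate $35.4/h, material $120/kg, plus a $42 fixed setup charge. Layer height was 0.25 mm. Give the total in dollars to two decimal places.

Machine-time cost = 35.4 × 13.5 = $477.90.
Feedstock cost = 120 × 318/1000 = $38.16.
Total = 477.90 + 38.16 + 42 = $558.06.

$558.06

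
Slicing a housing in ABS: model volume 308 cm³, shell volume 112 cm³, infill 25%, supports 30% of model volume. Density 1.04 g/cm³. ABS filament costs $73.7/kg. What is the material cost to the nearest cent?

$19.42

Interior volume: 308 − 112 → 196 cm³.
Infill deposited: 0.25 × 196 → 49 cm³.
Support = 0.30 × 308 = 92.4 cm³.
Deposited volume = 112 + 49 + 92.4, so 253.4 cm³.
Mass = 253.4 × 1.04 = 263.536 g.
At $73.7/kg: 263.536/1000 × 73.7 = $19.42.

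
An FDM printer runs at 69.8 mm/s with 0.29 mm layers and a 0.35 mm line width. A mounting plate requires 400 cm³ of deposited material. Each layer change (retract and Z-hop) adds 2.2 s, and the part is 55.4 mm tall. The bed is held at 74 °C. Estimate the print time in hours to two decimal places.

15.80 hours

Extrusion cross-section: 0.29 × 0.35 → 0.1015 mm².
Total extruded path = 400000/0.1015 = 3940886.7 mm.
Extrusion time = 3940886.7 / 69.8, so 56459.7 s.
Layers = ⌈55.4/0.29⌉ = 192.
Non-print overhead: 192 × 2.2 → 422.4 s.
Altogether 56459.7 + 422.4 = 56882.1 s, i.e. 15.80 hours.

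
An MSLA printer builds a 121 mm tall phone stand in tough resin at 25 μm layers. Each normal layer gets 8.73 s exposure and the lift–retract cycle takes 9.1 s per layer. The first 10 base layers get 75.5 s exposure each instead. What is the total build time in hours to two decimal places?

24.16 hours

Layer count = ceil(121 / 0.025) = 4840.
Burn-in layers: 10 × (75.5 + 9.1) → 846 s.
Regular layers = 4830 × (8.73 + 9.1) = 86118.9 s.
Sum: 846 + 86118.9 = 86964.9 s → 24.16 hours.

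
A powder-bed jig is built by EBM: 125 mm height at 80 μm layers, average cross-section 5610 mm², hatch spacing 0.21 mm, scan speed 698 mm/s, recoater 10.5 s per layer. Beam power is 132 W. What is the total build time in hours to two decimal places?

21.18 hours

Layers = ⌈125/0.08⌉ = 1563.
Hatch length per layer = 5610 / 0.21, so 26714.3 mm.
Scan time per layer = 26714.3 / 698, so 38.2726 s.
Layer cycle = 38.2726 + 10.5, so 48.7726 s.
Total: 1563 × 48.7726 s = 76231.5738 s → 21.18 hours.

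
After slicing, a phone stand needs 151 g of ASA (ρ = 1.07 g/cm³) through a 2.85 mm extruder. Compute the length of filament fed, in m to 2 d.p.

Extruded volume: 151/1.07 = 141.1215 cm³ (141121.5 mm³).
Filament cross-section = π × (2.85/2)² = 6.3794 mm².
Length = 141121.5 / 6.3794 = 22121.44 mm = 22.12 m.

22.12 m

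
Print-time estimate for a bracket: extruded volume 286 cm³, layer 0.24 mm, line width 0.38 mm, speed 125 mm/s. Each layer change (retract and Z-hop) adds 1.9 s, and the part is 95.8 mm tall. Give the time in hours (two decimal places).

7.18 hours

Line area: 0.24 × 0.38 → 0.0912 mm².
Toolpath length = 286 cm³ / 0.0912 mm² = 286000 / 0.0912 = 3135964.9 mm.
Time extruding: 3135964.9 / 125 → 25087.7 s.
Layer count = ceil(95.8 / 0.24) = 400.
Layer-change overhead: 400 × 1.9 → 760 s.
Altogether 25087.7 + 760 = 25847.7 s, i.e. 7.18 hours.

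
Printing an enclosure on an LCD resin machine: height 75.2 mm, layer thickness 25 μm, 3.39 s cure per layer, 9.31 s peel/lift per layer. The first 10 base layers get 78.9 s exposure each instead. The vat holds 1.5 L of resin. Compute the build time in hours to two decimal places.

Layer count = ceil(75.2 / 0.025) = 3008.
Base layers: 10 × (78.9 + 9.31) → 882.1 s.
Normal layers = 2998 × (3.39 + 9.31) = 38074.6 s.
Total = 882.1 + 38074.6 = 38956.7 s = 10.82 hours.

10.82 hours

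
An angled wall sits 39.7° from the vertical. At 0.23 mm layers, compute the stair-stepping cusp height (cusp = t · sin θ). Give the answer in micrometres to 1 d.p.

h_c = t·sin θ = 0.23 × 0.6388 = 0.146924 mm (146.9 μm).

146.9 μm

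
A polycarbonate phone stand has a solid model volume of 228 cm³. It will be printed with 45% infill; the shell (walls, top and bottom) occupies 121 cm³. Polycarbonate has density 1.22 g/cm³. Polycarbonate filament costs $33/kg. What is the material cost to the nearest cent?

$6.81

Infill region: 228 − 121 → 107 cm³.
Infill deposited = 0.45 × 107 = 48.15 cm³.
Deposited volume = 121 + 48.15, so 169.15 cm³.
Mass: 169.15 × 1.22 → 206.363 g.
At $33/kg: 206.363/1000 × 33 = $6.81.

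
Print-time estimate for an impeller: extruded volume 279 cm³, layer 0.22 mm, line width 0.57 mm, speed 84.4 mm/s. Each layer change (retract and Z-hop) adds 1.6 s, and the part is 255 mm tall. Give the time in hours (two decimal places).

Extrusion cross-section = 0.22 × 0.57 = 0.1254 mm².
Path length: 279000 mm³ / 0.1254 mm² → 2224880.4 mm.
Print-move time = 2224880.4 / 84.4 = 26361.1 s.
Number of layers: 255 / 0.22 → 1160 (rounded up).
Non-print overhead: 1160 × 1.6 → 1856 s.
Total = 26361.1 + 1856 = 28217.1 s = 7.84 hours.

7.84 hours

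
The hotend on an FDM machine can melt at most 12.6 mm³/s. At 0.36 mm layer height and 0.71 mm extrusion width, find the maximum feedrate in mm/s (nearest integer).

49 mm/s

A: 0.36 × 0.71 → 0.2556 mm².
Max speed = 12.6 / 0.2556 = 49.30 ≈ 49 mm/s.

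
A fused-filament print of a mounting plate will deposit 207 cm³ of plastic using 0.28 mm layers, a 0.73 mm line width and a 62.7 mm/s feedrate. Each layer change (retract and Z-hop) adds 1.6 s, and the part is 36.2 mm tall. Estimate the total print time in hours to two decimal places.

4.54 hours

Line area = 0.28 × 0.73 = 0.2044 mm².
Toolpath length = 207 cm³ / 0.2044 mm² = 207000 / 0.2044 = 1012720.2 mm.
Extrusion time = 1012720.2 / 62.7 = 16151.8 s.
Layer count = ceil(36.2 / 0.28) = 130.
Z-hop total = 130 × 1.6 = 208 s.
Altogether 16151.8 + 208 = 16359.8 s, i.e. 4.54 hours.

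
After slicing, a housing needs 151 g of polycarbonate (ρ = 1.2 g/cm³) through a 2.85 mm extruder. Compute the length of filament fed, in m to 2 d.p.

19.72 m

Extruded volume: 151/1.2 = 125.8333 cm³ (125833.3 mm³).
Cross-section of 2.85 mm filament: π·(2.85/2)² = 6.3794 mm².
L = V/A = 125833.3/6.3794 = 19724.94 mm → 19.72 m.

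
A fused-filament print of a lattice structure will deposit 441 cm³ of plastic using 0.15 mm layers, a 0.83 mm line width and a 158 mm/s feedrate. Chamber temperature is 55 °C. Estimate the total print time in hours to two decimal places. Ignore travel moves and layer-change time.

Bead cross-section: 0.15 × 0.83 → 0.1245 mm².
Toolpath length = 441 cm³ / 0.1245 mm² = 441000 / 0.1245 = 3542168.7 mm.
Print-move time: 3542168.7 / 158 → 22418.8 s.
22418.8 s = 6.23 hours.

6.23 hours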